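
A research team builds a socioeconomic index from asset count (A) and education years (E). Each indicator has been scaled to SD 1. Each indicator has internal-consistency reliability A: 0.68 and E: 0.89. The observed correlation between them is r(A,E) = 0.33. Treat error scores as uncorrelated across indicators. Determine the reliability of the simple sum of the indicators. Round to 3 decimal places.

Var(A+E) = 2 + 2·[0.33] = 2 + 0.66 = 2.66.
With uncorrelated errors the cross-covariances are all true-score covariance, so they carry over unchanged; only the diagonal terms shrink to ρᵢσᵢ².
True-score variance = [0.68 + 0.89] + 0.66 = 1.57 + 0.66 = 2.23.
Reliability = 2.23 / 2.66 = 0.838.

0.838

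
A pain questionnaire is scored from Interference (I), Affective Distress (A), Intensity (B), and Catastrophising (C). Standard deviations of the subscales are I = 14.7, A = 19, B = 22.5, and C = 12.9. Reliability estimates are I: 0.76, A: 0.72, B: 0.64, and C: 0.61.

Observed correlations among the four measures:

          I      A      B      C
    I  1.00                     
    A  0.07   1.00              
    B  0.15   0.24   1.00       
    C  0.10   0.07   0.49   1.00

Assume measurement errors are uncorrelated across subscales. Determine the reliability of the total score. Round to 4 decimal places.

0.7948

Var(I+A+B+C) = 14.7² + 19² + 22.5² + 12.9² + 2·[14.7·19·0.07 + 14.7·22.5·0.15 + 14.7·12.9·0.10 + 19·22.5·0.24 + 19·12.9·0.07 + 22.5·12.9·0.49] = 1249.75 + 700.212 = 1949.96.
Under uncorrelated errors the observed covariances equal the true-score covariances, so only the own-variance terms attenuate.
True-score variance = [14.7²·0.76 + 19²·0.72 + 22.5²·0.64 + 12.9²·0.61] + 700.212 = 849.659 + 700.212 = 1549.87.
Reliability = 1549.87 / 1949.96 = 0.7948.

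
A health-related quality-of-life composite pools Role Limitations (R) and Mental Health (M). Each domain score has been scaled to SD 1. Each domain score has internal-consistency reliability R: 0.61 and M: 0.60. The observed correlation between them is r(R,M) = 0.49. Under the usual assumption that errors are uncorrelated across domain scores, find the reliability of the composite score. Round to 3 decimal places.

0.735

Var(R+M) = 2 + 2·[0.49] = 2 + 0.98 = 2.98.
Under uncorrelated errors the observed covariances equal the true-score covariances, so only the own-variance terms attenuate.
True-score variance = [0.61 + 0.60] + 0.98 = 1.21 + 0.98 = 2.19.
Reliability = 2.19 / 2.98 = 0.735.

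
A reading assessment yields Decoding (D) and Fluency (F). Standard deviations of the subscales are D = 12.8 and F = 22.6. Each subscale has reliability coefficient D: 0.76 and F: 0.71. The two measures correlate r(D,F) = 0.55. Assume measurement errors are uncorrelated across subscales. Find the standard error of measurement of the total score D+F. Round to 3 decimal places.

13.691

Var(total) = 674.6 + 318.208 = 992.808.
True-score variance = 487.158 + 318.208 = 805.366, so reliability = 0.8112.
Error variance = 992.808 − 805.366 = 187.442; SEM = √187.442 = 13.691.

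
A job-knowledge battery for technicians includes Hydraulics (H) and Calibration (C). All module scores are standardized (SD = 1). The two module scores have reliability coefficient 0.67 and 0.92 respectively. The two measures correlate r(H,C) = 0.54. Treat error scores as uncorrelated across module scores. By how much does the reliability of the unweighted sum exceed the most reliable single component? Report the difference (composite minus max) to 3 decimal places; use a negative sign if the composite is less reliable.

-0.053

Var(sum) = 2 + 1.08 = 3.08; true-score variance = 1.59 + 1.08 = 2.67; composite reliability = 0.8669.
Max component reliability = 0.9200.
Difference = 0.8669 − 0.9200 = -0.053.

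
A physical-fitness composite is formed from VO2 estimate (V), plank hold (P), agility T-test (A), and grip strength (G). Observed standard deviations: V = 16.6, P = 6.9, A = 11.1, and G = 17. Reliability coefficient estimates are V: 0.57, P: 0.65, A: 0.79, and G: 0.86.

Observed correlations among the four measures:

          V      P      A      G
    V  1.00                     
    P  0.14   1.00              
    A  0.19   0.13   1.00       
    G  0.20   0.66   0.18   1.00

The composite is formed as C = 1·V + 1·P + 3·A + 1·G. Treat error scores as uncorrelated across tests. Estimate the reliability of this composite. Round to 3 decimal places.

0.836

Var(C) = 16.6² + 6.9² + 3²·11.1² + 17² + 2·[16.6·6.9·0.14 + 3·16.6·11.1·0.19 + 16.6·17·0.20 + 3·6.9·11.1·0.13 + 6.9·17·0.66 + 3·11.1·17·0.18] = 1721.06 + 773.38 = 2494.44.
Because errors are independent across components, Cov(Tᵢ,Tⱼ) = Cov(Xᵢ,Xⱼ); the off-diagonal part of the true-score variance is the same as above.
True-score variance = [16.6²·0.57 + 6.9²·0.65 + 3²·11.1²·0.79 + 17²·0.86] + 773.38 = 1312.58 + 773.38 = 2085.96.
Reliability = 2085.96 / 2494.44 = 0.836.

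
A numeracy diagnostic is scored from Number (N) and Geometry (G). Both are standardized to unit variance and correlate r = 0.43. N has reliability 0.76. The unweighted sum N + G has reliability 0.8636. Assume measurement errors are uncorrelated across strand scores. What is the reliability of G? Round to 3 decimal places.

0.850

Var(N+G) = 2 + 2·0.43 = 2.860.
True-score variance = ρ_N + ρ_G + 2·0.43, so 0.8636 = (0.76 + ρ_G + 0.86) / 2.860.
ρ_G = 0.8636·2.860 − 0.76 − 0.86 = 0.850.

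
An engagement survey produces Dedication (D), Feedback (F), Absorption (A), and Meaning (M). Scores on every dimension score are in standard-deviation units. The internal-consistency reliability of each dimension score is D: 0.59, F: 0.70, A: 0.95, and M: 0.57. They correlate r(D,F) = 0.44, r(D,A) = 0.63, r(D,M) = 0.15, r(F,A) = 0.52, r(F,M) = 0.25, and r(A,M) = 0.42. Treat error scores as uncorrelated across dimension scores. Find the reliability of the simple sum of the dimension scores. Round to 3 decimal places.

Var(D+F+A+M) = 4 + 2·[0.44 + 0.63 + 0.15 + 0.52 + 0.25 + 0.42] = 4 + 4.82 = 8.82.
Under uncorrelated errors the observed covariances equal the true-score covariances, so only the own-variance terms attenuate.
True-score variance = [0.59 + 0.70 + 0.95 + 0.57] + 4.82 = 2.81 + 4.82 = 7.63.
Reliability = 7.63 / 8.82 = 0.865.

0.865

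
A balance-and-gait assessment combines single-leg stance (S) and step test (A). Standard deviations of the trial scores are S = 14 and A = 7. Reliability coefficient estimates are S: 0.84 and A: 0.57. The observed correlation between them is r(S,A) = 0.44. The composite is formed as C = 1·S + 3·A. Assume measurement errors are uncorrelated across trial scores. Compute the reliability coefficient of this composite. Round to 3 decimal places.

Var(C) = 14² + 3²·7² + 2·[3·14·7·0.44] = 637 + 258.72 = 895.72.
Under uncorrelated errors the observed covariances equal the true-score covariances, so only the own-variance terms attenuate.
True-score variance = [14²·0.84 + 3²·7²·0.57] + 258.72 = 416.01 + 258.72 = 674.73.
Reliability = 674.73 / 895.72 = 0.753.

0.753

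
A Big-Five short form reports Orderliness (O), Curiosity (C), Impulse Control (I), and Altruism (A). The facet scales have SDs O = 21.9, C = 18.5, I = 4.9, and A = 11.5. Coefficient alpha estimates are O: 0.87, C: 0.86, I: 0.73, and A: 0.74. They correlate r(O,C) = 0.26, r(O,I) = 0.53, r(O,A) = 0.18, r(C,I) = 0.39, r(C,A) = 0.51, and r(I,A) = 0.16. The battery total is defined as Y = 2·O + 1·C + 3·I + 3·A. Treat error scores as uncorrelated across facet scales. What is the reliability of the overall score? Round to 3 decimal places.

Var(Y) = 2²·21.9² + 18.5² + 3²·4.9² + 3²·11.5² + 2·[2·21.9·18.5·0.26 + 6·21.9·4.9·0.53 + 6·21.9·11.5·0.18 + 3·18.5·4.9·0.39 + 3·18.5·11.5·0.51 + 9·4.9·11.5·0.16] = 3667.03 + 2673.27 = 6340.3.
Under uncorrelated errors the observed covariances equal the true-score covariances, so only the own-variance terms attenuate.
True-score variance = [2²·21.9²·0.87 + 18.5²·0.86 + 3²·4.9²·0.73 + 3²·11.5²·0.74] + 2673.27 = 3001.91 + 2673.27 = 5675.18.
Reliability = 5675.18 / 6340.3 = 0.895.

0.895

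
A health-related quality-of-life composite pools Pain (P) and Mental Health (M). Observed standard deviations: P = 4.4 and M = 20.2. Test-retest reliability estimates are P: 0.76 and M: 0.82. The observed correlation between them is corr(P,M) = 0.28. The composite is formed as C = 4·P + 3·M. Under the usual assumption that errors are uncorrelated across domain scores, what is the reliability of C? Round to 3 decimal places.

0.839

Var(C) = 4²·4.4² + 3²·20.2² + 2·[12·4.4·20.2·0.28] = 3982.12 + 597.274 = 4579.39.
Under uncorrelated errors the observed covariances equal the true-score covariances, so only the own-variance terms attenuate.
True-score variance = [4²·4.4²·0.76 + 3²·20.2²·0.82] + 597.274 = 3246.75 + 597.274 = 3844.03.
Reliability = 3844.03 / 4579.39 = 0.839.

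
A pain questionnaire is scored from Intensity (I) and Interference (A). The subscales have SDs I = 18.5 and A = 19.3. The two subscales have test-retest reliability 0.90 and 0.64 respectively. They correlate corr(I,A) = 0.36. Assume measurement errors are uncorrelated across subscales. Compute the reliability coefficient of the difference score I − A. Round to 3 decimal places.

Var(I−A) = 18.5² + 19.3² − 2·18.5·19.3·0.36 = 714.74 − 257.076 = 457.664.
Because errors are independent across components, Cov(Tᵢ,Tⱼ) = Cov(Xᵢ,Xⱼ); the off-diagonal part of the true-score variance is the same as above.
True-score variance = [18.5²·0.90 + 19.3²·0.64] − 257.076 = 546.419 − 257.076 = 289.343.
Reliability = 289.343 / 457.664 = 0.632.

0.632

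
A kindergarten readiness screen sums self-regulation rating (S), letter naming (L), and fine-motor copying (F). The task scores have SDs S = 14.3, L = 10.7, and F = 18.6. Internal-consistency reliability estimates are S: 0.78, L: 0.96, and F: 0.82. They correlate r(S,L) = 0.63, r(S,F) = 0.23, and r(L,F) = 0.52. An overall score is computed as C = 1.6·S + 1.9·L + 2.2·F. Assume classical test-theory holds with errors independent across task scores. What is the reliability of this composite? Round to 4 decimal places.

0.9036

Var(C) = 1.6²·14.3² + 1.9²·10.7² + 2.2²·18.6² + 2·[3.04·14.3·10.7·0.63 + 3.52·14.3·18.6·0.23 + 4.18·10.7·18.6·0.52] = 2611.25 + 1881.94 = 4493.19.
Because errors are independent across components, Cov(Tᵢ,Tⱼ) = Cov(Xᵢ,Xⱼ); the off-diagonal part of the true-score variance is the same as above.
True-score variance = [1.6²·14.3²·0.78 + 1.9²·10.7²·0.96 + 2.2²·18.6²·0.82] + 1881.94 = 2178.15 + 1881.94 = 4060.09.
Reliability = 4060.09 / 4493.19 = 0.9036.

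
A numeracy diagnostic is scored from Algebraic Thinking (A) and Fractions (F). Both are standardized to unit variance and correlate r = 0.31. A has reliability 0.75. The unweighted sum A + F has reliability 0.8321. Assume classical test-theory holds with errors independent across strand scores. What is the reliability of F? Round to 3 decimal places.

Var(A+F) = 2 + 2·0.31 = 2.620.
True-score variance = ρ_A + ρ_F + 2·0.31, so 0.8321 = (0.75 + ρ_F + 0.62) / 2.620.
ρ_F = 0.8321·2.620 − 0.75 − 0.62 = 0.810.

0.810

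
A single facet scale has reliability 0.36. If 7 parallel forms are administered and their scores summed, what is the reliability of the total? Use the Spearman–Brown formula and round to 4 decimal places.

0.7975

ρ_k = kρ / (1 + (k−1)ρ) = 7·0.36 / (1 + 6·0.36) = 2.520 / 3.160 = 0.7975.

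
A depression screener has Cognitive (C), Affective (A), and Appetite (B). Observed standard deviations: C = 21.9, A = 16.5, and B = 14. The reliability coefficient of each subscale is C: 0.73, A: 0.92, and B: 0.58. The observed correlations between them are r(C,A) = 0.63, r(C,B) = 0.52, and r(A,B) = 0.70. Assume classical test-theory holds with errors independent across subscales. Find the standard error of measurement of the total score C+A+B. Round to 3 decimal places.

15.284

Var(total) = 947.86 + 1097.57 = 2045.42.
True-score variance = 714.265 + 1097.57 = 1811.83, so reliability = 0.8858.
Error variance = 2045.42 − 1811.83 = 233.595; SEM = √233.595 = 15.284.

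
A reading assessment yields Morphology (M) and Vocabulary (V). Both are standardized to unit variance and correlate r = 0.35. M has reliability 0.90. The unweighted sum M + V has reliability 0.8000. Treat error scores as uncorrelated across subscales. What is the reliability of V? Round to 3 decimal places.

Var(M+V) = 2 + 2·0.35 = 2.700.
True-score variance = ρ_M + ρ_V + 2·0.35, so 0.8000 = (0.90 + ρ_V + 0.70) / 2.700.
ρ_V = 0.8000·2.700 − 0.90 − 0.70 = 0.560.

0.560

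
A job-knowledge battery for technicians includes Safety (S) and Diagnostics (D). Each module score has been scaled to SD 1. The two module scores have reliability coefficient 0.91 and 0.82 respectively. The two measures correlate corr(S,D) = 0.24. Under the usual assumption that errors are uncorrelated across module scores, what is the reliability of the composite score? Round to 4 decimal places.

0.8911

Var(S+D) = 2 + 2·[0.24] = 2 + 0.48 = 2.48.
With uncorrelated errors the cross-covariances are all true-score covariance, so they carry over unchanged; only the diagonal terms shrink to ρᵢσᵢ².
True-score variance = [0.91 + 0.82] + 0.48 = 1.73 + 0.48 = 2.21.
Reliability = 2.21 / 2.48 = 0.8911.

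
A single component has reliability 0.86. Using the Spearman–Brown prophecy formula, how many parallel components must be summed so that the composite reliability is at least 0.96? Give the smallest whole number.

4

k ≥ ρ*(1−ρ₁)/(ρ₁(1−ρ*)) = 0.96·0.14 / (0.86·0.04) = 3.907.
Smallest integer k = 4.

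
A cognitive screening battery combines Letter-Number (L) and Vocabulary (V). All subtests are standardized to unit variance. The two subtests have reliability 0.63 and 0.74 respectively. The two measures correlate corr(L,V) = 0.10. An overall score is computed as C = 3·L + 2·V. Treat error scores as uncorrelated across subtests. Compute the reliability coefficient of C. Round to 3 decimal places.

Var(C) = 3² + 2² + 2·[6·0.10] = 13 + 1.2 = 14.2.
Under uncorrelated errors the observed covariances equal the true-score covariances, so only the own-variance terms attenuate.
True-score variance = [3²·0.63 + 2²·0.74] + 1.2 = 8.63 + 1.2 = 9.83.
Reliability = 9.83 / 14.2 = 0.692.

0.692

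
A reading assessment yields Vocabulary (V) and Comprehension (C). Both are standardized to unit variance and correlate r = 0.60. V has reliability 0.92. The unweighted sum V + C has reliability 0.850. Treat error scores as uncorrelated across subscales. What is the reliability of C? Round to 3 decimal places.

Var(V+C) = 2 + 2·0.60 = 3.200.
True-score variance = ρ_V + ρ_C + 2·0.60, so 0.850 = (0.92 + ρ_C + 1.20) / 3.200.
ρ_C = 0.850·3.200 − 0.92 − 1.20 = 0.600.

0.600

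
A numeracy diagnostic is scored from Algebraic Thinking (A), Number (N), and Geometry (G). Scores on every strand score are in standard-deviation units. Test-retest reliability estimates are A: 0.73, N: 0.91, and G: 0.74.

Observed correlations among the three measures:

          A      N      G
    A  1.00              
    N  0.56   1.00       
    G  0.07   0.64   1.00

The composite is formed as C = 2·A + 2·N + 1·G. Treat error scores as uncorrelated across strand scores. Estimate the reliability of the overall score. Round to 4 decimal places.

Var(C) = 2² + 2² + 1 + 2·[4·0.56 + 2·0.07 + 2·0.64] = 9 + 7.32 = 16.32.
With uncorrelated errors the cross-covariances are all true-score covariance, so they carry over unchanged; only the diagonal terms shrink to ρᵢσᵢ².
True-score variance = [2²·0.73 + 2²·0.91 + 0.74] + 7.32 = 7.3 + 7.32 = 14.62.
Reliability = 14.62 / 16.32 = 0.8958.

0.8958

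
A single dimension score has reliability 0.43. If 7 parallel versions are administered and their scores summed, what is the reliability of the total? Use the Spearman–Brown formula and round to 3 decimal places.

0.841

ρ_k = kρ / (1 + (k−1)ρ) = 7·0.43 / (1 + 6·0.43) = 3.010 / 3.580 = 0.841.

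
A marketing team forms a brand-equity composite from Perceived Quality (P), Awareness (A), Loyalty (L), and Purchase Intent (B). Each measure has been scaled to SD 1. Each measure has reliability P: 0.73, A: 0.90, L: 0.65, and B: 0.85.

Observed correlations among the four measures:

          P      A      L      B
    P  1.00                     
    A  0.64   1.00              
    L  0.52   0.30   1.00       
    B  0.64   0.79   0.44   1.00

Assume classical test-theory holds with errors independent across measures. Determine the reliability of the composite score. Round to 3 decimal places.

0.918

Var(P+A+L+B) = 4 + 2·[0.64 + 0.52 + 0.64 + 0.30 + 0.79 + 0.44] = 4 + 6.66 = 10.66.
Under uncorrelated errors the observed covariances equal the true-score covariances, so only the own-variance terms attenuate.
True-score variance = [0.73 + 0.90 + 0.65 + 0.85] + 6.66 = 3.13 + 6.66 = 9.79.
Reliability = 9.79 / 10.66 = 0.918.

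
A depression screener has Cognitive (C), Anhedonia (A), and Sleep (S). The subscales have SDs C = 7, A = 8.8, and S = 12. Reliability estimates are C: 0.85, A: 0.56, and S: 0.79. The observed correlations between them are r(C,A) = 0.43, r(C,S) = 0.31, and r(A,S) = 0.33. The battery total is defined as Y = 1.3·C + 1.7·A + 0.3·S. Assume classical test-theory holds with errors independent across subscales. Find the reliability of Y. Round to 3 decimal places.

0.769

Var(Y) = 1.3²·7² + 1.7²·8.8² + 0.3²·12² + 2·[2.21·7·8.8·0.43 + 0.39·7·12·0.31 + 0.51·8.8·12·0.33] = 319.572 + 172.933 = 492.505.
Under uncorrelated errors the observed covariances equal the true-score covariances, so only the own-variance terms attenuate.
True-score variance = [1.3²·7²·0.85 + 1.7²·8.8²·0.56 + 0.3²·12²·0.79] + 172.933 = 205.956 + 172.933 = 378.889.
Reliability = 378.889 / 492.505 = 0.769.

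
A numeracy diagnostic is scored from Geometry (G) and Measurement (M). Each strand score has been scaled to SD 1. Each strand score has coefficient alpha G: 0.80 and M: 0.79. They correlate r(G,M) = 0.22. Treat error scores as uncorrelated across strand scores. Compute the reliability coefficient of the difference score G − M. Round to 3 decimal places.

0.737

Var(G−M) = 1 + 1 − 2·0.22 = 2 − 0.44 = 1.56.
Under uncorrelated errors the observed covariances equal the true-score covariances, so only the own-variance terms attenuate.
True-score variance = [0.80 + 0.79] − 0.44 = 1.59 − 0.44 = 1.15.
Reliability = 1.15 / 1.56 = 0.737.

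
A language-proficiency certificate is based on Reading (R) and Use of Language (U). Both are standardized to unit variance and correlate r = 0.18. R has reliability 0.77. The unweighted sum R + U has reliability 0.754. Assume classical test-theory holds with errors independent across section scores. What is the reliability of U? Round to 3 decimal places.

0.649

Var(R+U) = 2 + 2·0.18 = 2.360.
True-score variance = ρ_R + ρ_U + 2·0.18, so 0.754 = (0.77 + ρ_U + 0.36) / 2.360.
ρ_U = 0.754·2.360 − 0.77 − 0.36 = 0.649.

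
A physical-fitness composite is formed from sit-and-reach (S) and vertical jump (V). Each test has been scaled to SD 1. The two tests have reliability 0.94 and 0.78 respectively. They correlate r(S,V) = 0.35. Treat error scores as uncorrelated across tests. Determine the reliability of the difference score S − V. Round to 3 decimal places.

Var(S−V) = 1 + 1 − 2·0.35 = 2 − 0.7 = 1.3.
Because errors are independent across components, Cov(Tᵢ,Tⱼ) = Cov(Xᵢ,Xⱼ); the off-diagonal part of the true-score variance is the same as above.
True-score variance = [0.94 + 0.78] − 0.7 = 1.72 − 0.7 = 1.02.
Reliability = 1.02 / 1.3 = 0.785.

0.785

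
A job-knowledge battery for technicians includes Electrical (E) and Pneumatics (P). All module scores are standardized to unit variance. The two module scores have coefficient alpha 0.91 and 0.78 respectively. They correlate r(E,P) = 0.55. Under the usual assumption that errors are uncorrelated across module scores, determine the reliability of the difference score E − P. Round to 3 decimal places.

Var(E−P) = 1 + 1 − 2·0.55 = 2 − 1.1 = 0.9.
Because errors are independent across components, Cov(Tᵢ,Tⱼ) = Cov(Xᵢ,Xⱼ); the off-diagonal part of the true-score variance is the same as above.
True-score variance = [0.91 + 0.78] − 1.1 = 1.69 − 1.1 = 0.59.
Reliability = 0.59 / 0.9 = 0.656.

0.656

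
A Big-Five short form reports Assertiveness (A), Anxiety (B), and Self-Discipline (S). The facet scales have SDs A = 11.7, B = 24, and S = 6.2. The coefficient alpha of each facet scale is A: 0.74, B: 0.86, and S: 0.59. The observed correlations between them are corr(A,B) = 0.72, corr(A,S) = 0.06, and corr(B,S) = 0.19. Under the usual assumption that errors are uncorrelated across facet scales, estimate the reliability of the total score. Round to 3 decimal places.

Var(A+B+S) = 11.7² + 24² + 6.2² + 2·[11.7·24·0.72 + 11.7·6.2·0.06 + 24·6.2·0.19] = 751.33 + 469.601 = 1220.93.
With uncorrelated errors the cross-covariances are all true-score covariance, so they carry over unchanged; only the diagonal terms shrink to ρᵢσᵢ².
True-score variance = [11.7²·0.74 + 24²·0.86 + 6.2²·0.59] + 469.601 = 619.338 + 469.601 = 1088.94.
Reliability = 1088.94 / 1220.93 = 0.892.

0.892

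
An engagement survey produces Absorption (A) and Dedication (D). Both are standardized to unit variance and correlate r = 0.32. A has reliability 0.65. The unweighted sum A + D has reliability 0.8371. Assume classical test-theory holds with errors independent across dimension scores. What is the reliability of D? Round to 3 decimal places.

Var(A+D) = 2 + 2·0.32 = 2.640.
True-score variance = ρ_A + ρ_D + 2·0.32, so 0.8371 = (0.65 + ρ_D + 0.64) / 2.640.
ρ_D = 0.8371·2.640 − 0.65 − 0.64 = 0.920.

0.920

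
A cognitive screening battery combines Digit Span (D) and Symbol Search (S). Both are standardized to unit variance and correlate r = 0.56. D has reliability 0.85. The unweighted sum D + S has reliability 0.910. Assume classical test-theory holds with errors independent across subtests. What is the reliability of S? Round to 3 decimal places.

Var(D+S) = 2 + 2·0.56 = 3.120.
True-score variance = ρ_D + ρ_S + 2·0.56, so 0.910 = (0.85 + ρ_S + 1.12) / 3.120.
ρ_S = 0.910·3.120 − 0.85 − 1.12 = 0.869.

0.869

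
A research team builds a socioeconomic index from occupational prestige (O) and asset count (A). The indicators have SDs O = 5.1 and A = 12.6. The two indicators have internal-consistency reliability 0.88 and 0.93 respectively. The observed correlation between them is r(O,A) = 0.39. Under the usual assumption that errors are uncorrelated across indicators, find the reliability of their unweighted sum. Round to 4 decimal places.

0.9394

Var(O+A) = 5.1² + 12.6² + 2·[5.1·12.6·0.39] = 184.77 + 50.1228 = 234.893.
With uncorrelated errors the cross-covariances are all true-score covariance, so they carry over unchanged; only the diagonal terms shrink to ρᵢσᵢ².
True-score variance = [5.1²·0.88 + 12.6²·0.93] + 50.1228 = 170.536 + 50.1228 = 220.658.
Reliability = 220.658 / 234.893 = 0.9394.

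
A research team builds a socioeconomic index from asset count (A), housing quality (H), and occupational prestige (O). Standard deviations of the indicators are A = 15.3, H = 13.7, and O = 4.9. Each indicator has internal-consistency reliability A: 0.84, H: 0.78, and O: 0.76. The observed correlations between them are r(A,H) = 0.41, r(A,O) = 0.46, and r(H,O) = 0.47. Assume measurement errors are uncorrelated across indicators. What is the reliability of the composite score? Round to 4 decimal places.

0.8873

Var(A+H+O) = 15.3² + 13.7² + 4.9² + 2·[15.3·13.7·0.41 + 15.3·4.9·0.46 + 13.7·4.9·0.47] = 445.79 + 303.955 = 749.745.
Under uncorrelated errors the observed covariances equal the true-score covariances, so only the own-variance terms attenuate.
True-score variance = [15.3²·0.84 + 13.7²·0.78 + 4.9²·0.76] + 303.955 = 361.281 + 303.955 = 665.236.
Reliability = 665.236 / 749.745 = 0.8873.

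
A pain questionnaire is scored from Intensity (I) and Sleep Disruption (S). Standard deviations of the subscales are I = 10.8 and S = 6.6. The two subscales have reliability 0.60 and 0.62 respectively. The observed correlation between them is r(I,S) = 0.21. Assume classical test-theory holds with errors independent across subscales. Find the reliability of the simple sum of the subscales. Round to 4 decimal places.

Var(I+S) = 10.8² + 6.6² + 2·[10.8·6.6·0.21] = 160.2 + 29.9376 = 190.138.
Because errors are independent across components, Cov(Tᵢ,Tⱼ) = Cov(Xᵢ,Xⱼ); the off-diagonal part of the true-score variance is the same as above.
True-score variance = [10.8²·0.60 + 6.6²·0.62] + 29.9376 = 96.9912 + 29.9376 = 126.929.
Reliability = 126.929 / 190.138 = 0.6676.

0.6676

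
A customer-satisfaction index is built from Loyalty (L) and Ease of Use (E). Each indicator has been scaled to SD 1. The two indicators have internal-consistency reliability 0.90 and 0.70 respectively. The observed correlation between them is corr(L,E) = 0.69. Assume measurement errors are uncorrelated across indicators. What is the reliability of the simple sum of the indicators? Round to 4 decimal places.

0.8817

Var(L+E) = 2 + 2·[0.69] = 2 + 1.38 = 3.38.
Because errors are independent across components, Cov(Tᵢ,Tⱼ) = Cov(Xᵢ,Xⱼ); the off-diagonal part of the true-score variance is the same as above.
True-score variance = [0.90 + 0.70] + 1.38 = 1.6 + 1.38 = 2.98.
Reliability = 2.98 / 3.38 = 0.8817.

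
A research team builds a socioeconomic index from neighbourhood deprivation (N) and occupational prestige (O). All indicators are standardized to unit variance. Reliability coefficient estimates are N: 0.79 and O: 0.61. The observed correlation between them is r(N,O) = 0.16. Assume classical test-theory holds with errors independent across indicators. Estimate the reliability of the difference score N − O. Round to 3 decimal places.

0.643

Var(N−O) = 1 + 1 − 2·0.16 = 2 − 0.32 = 1.68.
Under uncorrelated errors the observed covariances equal the true-score covariances, so only the own-variance terms attenuate.
True-score variance = [0.79 + 0.61] − 0.32 = 1.4 − 0.32 = 1.08.
Reliability = 1.08 / 1.68 = 0.643.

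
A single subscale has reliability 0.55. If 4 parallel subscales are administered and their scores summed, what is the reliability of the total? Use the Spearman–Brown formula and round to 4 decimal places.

ρ_k = kρ / (1 + (k−1)ρ) = 4·0.55 / (1 + 3·0.55) = 2.200 / 2.650 = 0.8302.

0.8302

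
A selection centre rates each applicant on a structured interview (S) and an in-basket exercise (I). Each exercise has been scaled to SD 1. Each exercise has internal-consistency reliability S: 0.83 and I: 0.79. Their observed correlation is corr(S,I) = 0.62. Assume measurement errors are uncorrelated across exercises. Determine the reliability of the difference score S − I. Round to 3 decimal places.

Var(S−I) = 1 + 1 − 2·0.62 = 2 − 1.24 = 0.76.
Under uncorrelated errors the observed covariances equal the true-score covariances, so only the own-variance terms attenuate.
True-score variance = [0.83 + 0.79] − 1.24 = 1.62 − 1.24 = 0.38.
Reliability = 0.38 / 0.76 = 0.500.

0.500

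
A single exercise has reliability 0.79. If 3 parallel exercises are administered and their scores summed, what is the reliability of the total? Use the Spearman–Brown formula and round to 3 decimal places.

ρ_k = kρ / (1 + (k−1)ρ) = 3·0.79 / (1 + 2·0.79) = 2.370 / 2.580 = 0.919.

0.919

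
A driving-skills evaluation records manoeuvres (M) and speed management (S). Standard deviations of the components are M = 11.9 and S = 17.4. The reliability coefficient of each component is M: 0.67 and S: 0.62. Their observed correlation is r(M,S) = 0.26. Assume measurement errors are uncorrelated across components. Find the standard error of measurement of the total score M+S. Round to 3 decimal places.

Var(total) = 444.37 + 107.671 = 552.041.
True-score variance = 282.59 + 107.671 = 390.261, so reliability = 0.7069.
Error variance = 552.041 − 390.261 = 161.78; SEM = √161.78 = 12.719.

12.719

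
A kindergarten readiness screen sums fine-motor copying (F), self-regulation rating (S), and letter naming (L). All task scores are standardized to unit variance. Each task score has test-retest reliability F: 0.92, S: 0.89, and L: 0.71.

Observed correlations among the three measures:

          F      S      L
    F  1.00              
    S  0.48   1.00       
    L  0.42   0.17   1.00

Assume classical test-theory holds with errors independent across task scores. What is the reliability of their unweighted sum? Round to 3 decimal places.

0.907

Var(F+S+L) = 3 + 2·[0.48 + 0.42 + 0.17] = 3 + 2.14 = 5.14.
Because errors are independent across components, Cov(Tᵢ,Tⱼ) = Cov(Xᵢ,Xⱼ); the off-diagonal part of the true-score variance is the same as above.
True-score variance = [0.92 + 0.89 + 0.71] + 2.14 = 2.52 + 2.14 = 4.66.
Reliability = 4.66 / 5.14 = 0.907.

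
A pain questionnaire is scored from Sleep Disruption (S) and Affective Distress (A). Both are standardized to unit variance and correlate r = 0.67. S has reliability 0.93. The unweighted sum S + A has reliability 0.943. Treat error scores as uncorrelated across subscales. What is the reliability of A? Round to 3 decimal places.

Var(S+A) = 2 + 2·0.67 = 3.340.
True-score variance = ρ_S + ρ_A + 2·0.67, so 0.943 = (0.93 + ρ_A + 1.34) / 3.340.
ρ_A = 0.943·3.340 − 0.93 − 1.34 = 0.880.

0.880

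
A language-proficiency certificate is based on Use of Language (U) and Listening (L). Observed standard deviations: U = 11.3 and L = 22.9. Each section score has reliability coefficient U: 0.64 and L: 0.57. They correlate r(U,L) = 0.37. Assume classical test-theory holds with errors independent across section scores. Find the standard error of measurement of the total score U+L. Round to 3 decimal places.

16.476

Var(total) = 652.1 + 191.49 = 843.59.
True-score variance = 380.635 + 191.49 = 572.125, so reliability = 0.6782.
Error variance = 843.59 − 572.125 = 271.465; SEM = √271.465 = 16.476.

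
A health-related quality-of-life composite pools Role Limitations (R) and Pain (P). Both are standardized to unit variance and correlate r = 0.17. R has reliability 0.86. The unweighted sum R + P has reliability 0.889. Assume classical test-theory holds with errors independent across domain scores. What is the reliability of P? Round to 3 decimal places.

0.880

Var(R+P) = 2 + 2·0.17 = 2.340.
True-score variance = ρ_R + ρ_P + 2·0.17, so 0.889 = (0.86 + ρ_P + 0.34) / 2.340.
ρ_P = 0.889·2.340 − 0.86 − 0.34 = 0.880.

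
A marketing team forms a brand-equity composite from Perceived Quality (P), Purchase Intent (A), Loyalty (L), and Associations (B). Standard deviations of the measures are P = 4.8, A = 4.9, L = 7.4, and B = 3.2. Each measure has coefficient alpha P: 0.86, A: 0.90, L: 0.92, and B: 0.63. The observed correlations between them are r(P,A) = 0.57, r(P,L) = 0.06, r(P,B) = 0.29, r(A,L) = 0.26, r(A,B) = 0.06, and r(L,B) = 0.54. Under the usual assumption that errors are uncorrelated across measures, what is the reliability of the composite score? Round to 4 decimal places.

Var(P+A+L+B) = 4.8² + 4.9² + 7.4² + 3.2² + 2·[4.8·4.9·0.57 + 4.8·7.4·0.06 + 4.8·3.2·0.29 + 4.9·7.4·0.26 + 4.9·3.2·0.06 + 7.4·3.2·0.54] = 112.05 + 86.2952 = 198.345.
With uncorrelated errors the cross-covariances are all true-score covariance, so they carry over unchanged; only the diagonal terms shrink to ρᵢσᵢ².
True-score variance = [4.8²·0.86 + 4.9²·0.90 + 7.4²·0.92 + 3.2²·0.63] + 86.2952 = 98.2538 + 86.2952 = 184.549.
Reliability = 184.549 / 198.345 = 0.9304.

0.9304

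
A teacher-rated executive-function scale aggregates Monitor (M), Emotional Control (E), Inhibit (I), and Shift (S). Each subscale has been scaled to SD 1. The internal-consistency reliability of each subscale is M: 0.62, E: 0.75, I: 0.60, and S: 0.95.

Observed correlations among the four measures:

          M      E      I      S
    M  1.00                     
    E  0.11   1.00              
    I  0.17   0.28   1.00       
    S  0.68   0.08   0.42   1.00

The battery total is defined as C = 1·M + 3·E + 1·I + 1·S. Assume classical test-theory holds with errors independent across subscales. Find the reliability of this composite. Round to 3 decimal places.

Var(C) = 1 + 3² + 1 + 1 + 2·[3·0.11 + 0.17 + 0.68 + 3·0.28 + 3·0.08 + 0.42] = 12 + 5.36 = 17.36.
Because errors are independent across components, Cov(Tᵢ,Tⱼ) = Cov(Xᵢ,Xⱼ); the off-diagonal part of the true-score variance is the same as above.
True-score variance = [0.62 + 3²·0.75 + 0.60 + 0.95] + 5.36 = 8.92 + 5.36 = 14.28.
Reliability = 14.28 / 17.36 = 0.823.

0.823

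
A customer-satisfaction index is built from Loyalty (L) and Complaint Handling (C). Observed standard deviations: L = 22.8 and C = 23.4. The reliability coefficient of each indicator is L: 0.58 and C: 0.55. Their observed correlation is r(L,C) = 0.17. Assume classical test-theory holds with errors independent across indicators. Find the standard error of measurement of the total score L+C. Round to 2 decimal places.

21.56

Var(total) = 1067.4 + 181.397 = 1248.8.
True-score variance = 602.665 + 181.397 = 784.062, so reliability = 0.6279.
Error variance = 1248.8 − 784.062 = 464.735; SEM = √464.735 = 21.56.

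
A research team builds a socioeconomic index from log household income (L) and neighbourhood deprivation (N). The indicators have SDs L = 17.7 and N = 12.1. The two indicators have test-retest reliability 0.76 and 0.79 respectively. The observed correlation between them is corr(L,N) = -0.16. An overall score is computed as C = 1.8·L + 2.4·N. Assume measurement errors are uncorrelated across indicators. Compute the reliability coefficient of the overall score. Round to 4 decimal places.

0.7307

Var(C) = 1.8²·17.7² + 2.4²·12.1² + 2·[4.32·17.7·12.1·(-0.16)] = 1858.38 − 296.069 = 1562.31.
Under uncorrelated errors the observed covariances equal the true-score covariances, so only the own-variance terms attenuate.
True-score variance = [1.8²·17.7²·0.76 + 2.4²·12.1²·0.79] − 296.069 = 1437.67 − 296.069 = 1141.6.
Reliability = 1141.6 / 1562.31 = 0.7307.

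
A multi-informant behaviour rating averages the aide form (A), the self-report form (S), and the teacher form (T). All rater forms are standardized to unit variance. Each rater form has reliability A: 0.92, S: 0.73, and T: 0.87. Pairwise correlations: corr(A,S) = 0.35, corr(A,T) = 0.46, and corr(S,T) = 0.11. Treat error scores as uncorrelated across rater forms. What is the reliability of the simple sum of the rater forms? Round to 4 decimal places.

Var(A+S+T) = 3 + 2·[0.35 + 0.46 + 0.11] = 3 + 1.84 = 4.84.
Because errors are independent across components, Cov(Tᵢ,Tⱼ) = Cov(Xᵢ,Xⱼ); the off-diagonal part of the true-score variance is the same as above.
True-score variance = [0.92 + 0.73 + 0.87] + 1.84 = 2.52 + 1.84 = 4.36.
Reliability = 4.36 / 4.84 = 0.9008.

0.9008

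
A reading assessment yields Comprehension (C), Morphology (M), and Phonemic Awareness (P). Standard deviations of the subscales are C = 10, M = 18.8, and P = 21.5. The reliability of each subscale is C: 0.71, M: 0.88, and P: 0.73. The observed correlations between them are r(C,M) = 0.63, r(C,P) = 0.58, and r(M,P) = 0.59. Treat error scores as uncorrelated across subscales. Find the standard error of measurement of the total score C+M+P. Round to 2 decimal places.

Var(total) = 915.69 + 963.236 = 1878.93.
True-score variance = 719.47 + 963.236 = 1682.71, so reliability = 0.8956.
Error variance = 1878.93 − 1682.71 = 196.22; SEM = √196.22 = 14.01.

14.01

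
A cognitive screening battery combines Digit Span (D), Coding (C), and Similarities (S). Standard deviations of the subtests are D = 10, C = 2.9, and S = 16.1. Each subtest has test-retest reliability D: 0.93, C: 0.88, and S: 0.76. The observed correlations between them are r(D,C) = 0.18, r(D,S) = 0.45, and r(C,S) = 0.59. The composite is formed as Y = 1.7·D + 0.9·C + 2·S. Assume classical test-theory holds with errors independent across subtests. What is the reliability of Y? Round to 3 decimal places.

Var(Y) = 1.7²·10² + 0.9²·2.9² + 2²·16.1² + 2·[1.53·10·2.9·0.18 + 3.4·10·16.1·0.45 + 1.8·2.9·16.1·0.59] = 1332.65 + 607.803 = 1940.45.
Under uncorrelated errors the observed covariances equal the true-score covariances, so only the own-variance terms attenuate.
True-score variance = [1.7²·10²·0.93 + 0.9²·2.9²·0.88 + 2²·16.1²·0.76] + 607.803 = 1062.76 + 607.803 = 1670.57.
Reliability = 1670.57 / 1940.45 = 0.861.

0.861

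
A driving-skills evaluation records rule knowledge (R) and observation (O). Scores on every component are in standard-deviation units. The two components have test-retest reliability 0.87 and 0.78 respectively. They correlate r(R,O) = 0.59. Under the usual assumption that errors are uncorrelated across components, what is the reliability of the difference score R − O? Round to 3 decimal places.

0.573

Var(R−O) = 1 + 1 − 2·0.59 = 2 − 1.18 = 0.82.
Under uncorrelated errors the observed covariances equal the true-score covariances, so only the own-variance terms attenuate.
True-score variance = [0.87 + 0.78] − 1.18 = 1.65 − 1.18 = 0.47.
Reliability = 0.47 / 0.82 = 0.573.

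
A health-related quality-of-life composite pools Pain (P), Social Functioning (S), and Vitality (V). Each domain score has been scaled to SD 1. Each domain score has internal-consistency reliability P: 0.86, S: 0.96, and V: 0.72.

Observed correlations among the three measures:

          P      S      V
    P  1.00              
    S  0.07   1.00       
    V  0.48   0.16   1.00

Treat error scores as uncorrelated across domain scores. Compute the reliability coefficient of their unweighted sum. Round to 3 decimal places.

Var(P+S+V) = 3 + 2·[0.07 + 0.48 + 0.16] = 3 + 1.42 = 4.42.
Because errors are independent across components, Cov(Tᵢ,Tⱼ) = Cov(Xᵢ,Xⱼ); the off-diagonal part of the true-score variance is the same as above.
True-score variance = [0.86 + 0.96 + 0.72] + 1.42 = 2.54 + 1.42 = 3.96.
Reliability = 3.96 / 4.42 = 0.896.

0.896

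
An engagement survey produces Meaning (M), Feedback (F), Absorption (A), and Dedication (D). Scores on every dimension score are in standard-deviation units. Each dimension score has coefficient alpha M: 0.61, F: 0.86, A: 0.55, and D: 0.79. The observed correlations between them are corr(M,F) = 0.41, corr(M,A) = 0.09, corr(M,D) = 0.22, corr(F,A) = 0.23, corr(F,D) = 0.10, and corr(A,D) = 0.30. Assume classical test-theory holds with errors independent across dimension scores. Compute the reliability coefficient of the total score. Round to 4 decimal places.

Var(M+F+A+D) = 4 + 2·[0.41 + 0.09 + 0.22 + 0.23 + 0.10 + 0.30] = 4 + 2.7 = 6.7.
Because errors are independent across components, Cov(Tᵢ,Tⱼ) = Cov(Xᵢ,Xⱼ); the off-diagonal part of the true-score variance is the same as above.
True-score variance = [0.61 + 0.86 + 0.55 + 0.79] + 2.7 = 2.81 + 2.7 = 5.51.
Reliability = 5.51 / 6.7 = 0.8224.

0.8224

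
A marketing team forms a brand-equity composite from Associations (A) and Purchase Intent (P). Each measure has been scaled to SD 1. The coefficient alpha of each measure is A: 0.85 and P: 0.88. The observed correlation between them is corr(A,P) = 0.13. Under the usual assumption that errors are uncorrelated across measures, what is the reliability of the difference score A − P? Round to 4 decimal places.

0.8448

Var(A−P) = 1 + 1 − 2·0.13 = 2 − 0.26 = 1.74.
Because errors are independent across components, Cov(Tᵢ,Tⱼ) = Cov(Xᵢ,Xⱼ); the off-diagonal part of the true-score variance is the same as above.
True-score variance = [0.85 + 0.88] − 0.26 = 1.73 − 0.26 = 1.47.
Reliability = 1.47 / 1.74 = 0.8448.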